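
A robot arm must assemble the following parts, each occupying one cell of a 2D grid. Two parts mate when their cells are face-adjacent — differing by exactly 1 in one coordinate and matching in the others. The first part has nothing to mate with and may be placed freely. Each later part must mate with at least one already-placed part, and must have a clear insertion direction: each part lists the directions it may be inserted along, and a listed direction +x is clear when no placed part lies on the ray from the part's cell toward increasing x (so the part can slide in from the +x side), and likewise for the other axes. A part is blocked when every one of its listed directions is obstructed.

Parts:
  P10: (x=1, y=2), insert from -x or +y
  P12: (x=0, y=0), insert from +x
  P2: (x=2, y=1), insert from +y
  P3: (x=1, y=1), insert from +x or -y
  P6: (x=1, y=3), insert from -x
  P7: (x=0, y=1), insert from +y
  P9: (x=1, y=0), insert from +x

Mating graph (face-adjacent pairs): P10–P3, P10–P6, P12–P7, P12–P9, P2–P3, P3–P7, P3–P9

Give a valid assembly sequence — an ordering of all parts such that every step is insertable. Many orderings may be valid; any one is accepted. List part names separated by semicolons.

P7; P12; P3; P10; P6; P2; P9

1. P7@(0, 1) [+y clear] — {P7}
2. P12@(0, 0) [+x clear] — {P12, P7}
3. P3@(1, 1) [+x clear] — {P12, P3, P7}
4. P10@(1, 2) [-x clear] — {P10, P12, P3, P7}
5. P6@(1, 3) [-x clear] — {P10, P12, P3, P6, P7}
6. P2@(2, 1) [+y clear] — {P10, P12, P2, P3, P6, P7}
7. P9@(1, 0) [+x clear] — {P10, P12, P2, P3, P6, P7, P9}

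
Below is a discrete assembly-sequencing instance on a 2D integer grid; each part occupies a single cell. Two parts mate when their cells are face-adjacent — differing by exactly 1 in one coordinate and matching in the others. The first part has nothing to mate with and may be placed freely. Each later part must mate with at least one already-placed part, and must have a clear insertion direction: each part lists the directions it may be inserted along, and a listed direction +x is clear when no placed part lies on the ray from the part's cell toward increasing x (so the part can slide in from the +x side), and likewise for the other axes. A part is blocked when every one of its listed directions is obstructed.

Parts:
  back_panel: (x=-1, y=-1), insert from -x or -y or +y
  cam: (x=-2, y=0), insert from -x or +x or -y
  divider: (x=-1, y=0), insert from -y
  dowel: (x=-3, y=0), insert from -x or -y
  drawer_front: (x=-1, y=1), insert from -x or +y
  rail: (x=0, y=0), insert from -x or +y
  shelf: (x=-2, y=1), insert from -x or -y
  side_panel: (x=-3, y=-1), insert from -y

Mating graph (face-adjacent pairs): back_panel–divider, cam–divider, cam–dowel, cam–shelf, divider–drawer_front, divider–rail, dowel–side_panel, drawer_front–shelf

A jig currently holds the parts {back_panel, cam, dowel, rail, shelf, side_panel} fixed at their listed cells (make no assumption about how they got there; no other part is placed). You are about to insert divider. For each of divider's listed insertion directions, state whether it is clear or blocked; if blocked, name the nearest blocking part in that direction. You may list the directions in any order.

-y: blocked by back_panel

-y: nearest on ray is back_panel@(-1, -1) ⇒ blocked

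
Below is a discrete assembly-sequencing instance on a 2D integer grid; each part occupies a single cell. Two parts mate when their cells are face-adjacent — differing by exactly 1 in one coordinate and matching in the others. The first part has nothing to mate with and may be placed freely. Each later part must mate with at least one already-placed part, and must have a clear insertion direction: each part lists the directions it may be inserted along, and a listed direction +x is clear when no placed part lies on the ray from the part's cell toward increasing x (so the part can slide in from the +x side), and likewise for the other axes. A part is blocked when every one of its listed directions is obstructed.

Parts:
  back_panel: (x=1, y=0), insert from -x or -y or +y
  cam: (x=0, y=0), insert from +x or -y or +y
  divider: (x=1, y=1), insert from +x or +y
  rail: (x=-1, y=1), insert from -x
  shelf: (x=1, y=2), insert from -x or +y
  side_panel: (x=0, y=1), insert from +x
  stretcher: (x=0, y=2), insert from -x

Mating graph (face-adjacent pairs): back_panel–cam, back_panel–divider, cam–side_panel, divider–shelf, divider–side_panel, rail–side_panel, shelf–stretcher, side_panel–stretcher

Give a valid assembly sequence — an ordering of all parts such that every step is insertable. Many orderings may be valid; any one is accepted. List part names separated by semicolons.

1. side_panel@(0, 1) [+x clear] — {side_panel}
2. cam@(0, 0) [+x clear] — {cam, side_panel}
3. rail@(-1, 1) [-x clear] — {cam, rail, side_panel}
4. back_panel@(1, 0) [-y clear] — {back_panel, cam, rail, side_panel}
5. divider@(1, 1) [+x clear] — {back_panel, cam, divider, rail, side_panel}
6. shelf@(1, 2) [-x clear] — {back_panel, cam, divider, rail, shelf, side_panel}
7. stretcher@(0, 2) [-x clear] — {back_panel, cam, divider, rail, shelf, side_panel, stretcher}

side_panel; cam; rail; back_panel; divider; shelf; stretcher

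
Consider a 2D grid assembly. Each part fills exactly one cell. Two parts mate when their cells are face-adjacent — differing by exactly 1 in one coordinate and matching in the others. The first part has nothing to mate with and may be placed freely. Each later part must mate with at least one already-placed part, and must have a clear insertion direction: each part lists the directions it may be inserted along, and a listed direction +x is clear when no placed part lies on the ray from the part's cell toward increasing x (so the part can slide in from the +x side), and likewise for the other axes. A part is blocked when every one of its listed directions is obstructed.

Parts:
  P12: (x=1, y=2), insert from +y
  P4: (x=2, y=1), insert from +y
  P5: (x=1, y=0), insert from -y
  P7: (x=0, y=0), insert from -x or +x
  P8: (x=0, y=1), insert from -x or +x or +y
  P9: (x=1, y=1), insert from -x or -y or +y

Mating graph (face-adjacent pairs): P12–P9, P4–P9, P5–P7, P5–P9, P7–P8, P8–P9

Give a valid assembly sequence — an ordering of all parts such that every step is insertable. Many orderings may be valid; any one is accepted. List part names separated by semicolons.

1. P9@(1, 1) [-x clear] — {P9}
2. P4@(2, 1) [+y clear] — {P4, P9}
3. P8@(0, 1) [-x clear] — {P4, P8, P9}
4. P7@(0, 0) [-x clear] — {P4, P7, P8, P9}
5. P12@(1, 2) [+y clear] — {P12, P4, P7, P8, P9}
6. P5@(1, 0) [-y clear] — {P12, P4, P5, P7, P8, P9}

P9; P4; P8; P7; P12; P5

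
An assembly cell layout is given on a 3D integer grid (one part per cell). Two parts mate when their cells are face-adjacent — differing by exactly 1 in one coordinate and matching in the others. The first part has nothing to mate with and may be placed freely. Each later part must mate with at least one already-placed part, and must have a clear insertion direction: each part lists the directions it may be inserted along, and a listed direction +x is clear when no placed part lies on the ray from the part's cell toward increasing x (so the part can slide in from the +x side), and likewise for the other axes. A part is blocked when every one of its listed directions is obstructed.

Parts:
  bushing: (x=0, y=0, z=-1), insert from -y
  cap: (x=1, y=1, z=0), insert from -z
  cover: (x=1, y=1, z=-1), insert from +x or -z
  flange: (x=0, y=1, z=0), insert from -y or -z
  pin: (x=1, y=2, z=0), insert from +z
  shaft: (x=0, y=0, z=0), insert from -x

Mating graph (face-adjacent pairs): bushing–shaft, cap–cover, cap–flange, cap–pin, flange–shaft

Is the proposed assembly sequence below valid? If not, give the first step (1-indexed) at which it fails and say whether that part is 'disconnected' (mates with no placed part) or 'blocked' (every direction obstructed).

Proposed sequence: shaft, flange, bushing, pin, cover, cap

Invalid at step 4 (disconnected)

1. shaft@(0, 0, 0) [-x clear] — {shaft}
2. flange@(0, 1, 0) [-z clear] — {flange, shaft}
3. bushing@(0, 0, -1) [-y clear] — {bushing, flange, shaft}
4. pin@(1, 2, 0) — no placed neighbour ⇒ disconnected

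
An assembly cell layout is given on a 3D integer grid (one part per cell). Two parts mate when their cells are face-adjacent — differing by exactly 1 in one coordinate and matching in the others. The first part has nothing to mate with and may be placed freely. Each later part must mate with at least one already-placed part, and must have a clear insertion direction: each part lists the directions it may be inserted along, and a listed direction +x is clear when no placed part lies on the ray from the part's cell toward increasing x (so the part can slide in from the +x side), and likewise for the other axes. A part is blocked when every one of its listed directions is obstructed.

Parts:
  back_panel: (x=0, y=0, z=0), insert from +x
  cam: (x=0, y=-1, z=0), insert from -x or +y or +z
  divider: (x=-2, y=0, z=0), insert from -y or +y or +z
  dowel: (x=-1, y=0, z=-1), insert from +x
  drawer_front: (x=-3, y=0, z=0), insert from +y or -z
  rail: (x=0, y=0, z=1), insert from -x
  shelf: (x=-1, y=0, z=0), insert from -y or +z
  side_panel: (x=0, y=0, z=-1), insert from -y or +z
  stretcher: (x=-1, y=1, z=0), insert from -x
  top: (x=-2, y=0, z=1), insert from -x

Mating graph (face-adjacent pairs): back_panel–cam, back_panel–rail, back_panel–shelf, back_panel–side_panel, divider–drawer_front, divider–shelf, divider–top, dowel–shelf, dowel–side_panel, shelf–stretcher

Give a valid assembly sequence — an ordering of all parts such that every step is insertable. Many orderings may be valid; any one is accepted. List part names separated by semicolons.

back_panel; rail; shelf; dowel; side_panel; stretcher; divider; top; cam; drawer_front

1. back_panel@(0, 0, 0) [+x clear] — {back_panel}
2. rail@(0, 0, 1) [-x clear] — {back_panel, rail}
3. shelf@(-1, 0, 0) [-y clear] — {back_panel, rail, shelf}
4. dowel@(-1, 0, -1) [+x clear] — {back_panel, dowel, rail, shelf}
5. side_panel@(0, 0, -1) [-y clear] — {back_panel, dowel, rail, shelf, side_panel}
6. stretcher@(-1, 1, 0) [-x clear] — {back_panel, dowel, rail, shelf, side_panel, stretcher}
7. divider@(-2, 0, 0) [-y clear] — {back_panel, divider, dowel, rail, shelf, side_panel, stretcher}
8. top@(-2, 0, 1) [-x clear] — {back_panel, divider, dowel, rail, shelf, side_panel, stretcher, top}
9. cam@(0, -1, 0) [-x clear] — {back_panel, cam, divider, dowel, rail, shelf, side_panel, stretcher, top}
10. drawer_front@(-3, 0, 0) [+y clear] — {back_panel, cam, divider, dowel, drawer_front, rail, shelf, side_panel, stretcher, top}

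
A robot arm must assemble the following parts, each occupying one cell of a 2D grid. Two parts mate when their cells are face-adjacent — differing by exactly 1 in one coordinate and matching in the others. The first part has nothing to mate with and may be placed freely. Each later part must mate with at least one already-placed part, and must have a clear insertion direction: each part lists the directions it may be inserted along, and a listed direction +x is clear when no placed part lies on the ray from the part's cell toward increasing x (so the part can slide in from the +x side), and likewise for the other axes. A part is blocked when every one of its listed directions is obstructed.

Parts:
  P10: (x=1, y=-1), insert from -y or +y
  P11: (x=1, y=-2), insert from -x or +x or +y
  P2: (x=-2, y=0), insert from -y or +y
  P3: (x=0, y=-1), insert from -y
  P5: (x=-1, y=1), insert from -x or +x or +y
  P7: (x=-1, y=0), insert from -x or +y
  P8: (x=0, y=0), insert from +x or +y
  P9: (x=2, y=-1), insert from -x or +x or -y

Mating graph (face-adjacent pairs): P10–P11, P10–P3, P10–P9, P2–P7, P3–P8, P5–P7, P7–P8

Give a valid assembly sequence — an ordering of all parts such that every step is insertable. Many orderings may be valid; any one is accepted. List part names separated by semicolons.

1. P11@(1, -2) [-x clear] — {P11}
2. P10@(1, -1) [+y clear] — {P10, P11}
3. P3@(0, -1) [-y clear] — {P10, P11, P3}
4. P8@(0, 0) [+x clear] — {P10, P11, P3, P8}
5. P7@(-1, 0) [-x clear] — {P10, P11, P3, P7, P8}
6. P5@(-1, 1) [-x clear] — {P10, P11, P3, P5, P7, P8}
7. P9@(2, -1) [+x clear] — {P10, P11, P3, P5, P7, P8, P9}
8. P2@(-2, 0) [-y clear] — {P10, P11, P2, P3, P5, P7, P8, P9}

P11; P10; P3; P8; P7; P5; P9; P2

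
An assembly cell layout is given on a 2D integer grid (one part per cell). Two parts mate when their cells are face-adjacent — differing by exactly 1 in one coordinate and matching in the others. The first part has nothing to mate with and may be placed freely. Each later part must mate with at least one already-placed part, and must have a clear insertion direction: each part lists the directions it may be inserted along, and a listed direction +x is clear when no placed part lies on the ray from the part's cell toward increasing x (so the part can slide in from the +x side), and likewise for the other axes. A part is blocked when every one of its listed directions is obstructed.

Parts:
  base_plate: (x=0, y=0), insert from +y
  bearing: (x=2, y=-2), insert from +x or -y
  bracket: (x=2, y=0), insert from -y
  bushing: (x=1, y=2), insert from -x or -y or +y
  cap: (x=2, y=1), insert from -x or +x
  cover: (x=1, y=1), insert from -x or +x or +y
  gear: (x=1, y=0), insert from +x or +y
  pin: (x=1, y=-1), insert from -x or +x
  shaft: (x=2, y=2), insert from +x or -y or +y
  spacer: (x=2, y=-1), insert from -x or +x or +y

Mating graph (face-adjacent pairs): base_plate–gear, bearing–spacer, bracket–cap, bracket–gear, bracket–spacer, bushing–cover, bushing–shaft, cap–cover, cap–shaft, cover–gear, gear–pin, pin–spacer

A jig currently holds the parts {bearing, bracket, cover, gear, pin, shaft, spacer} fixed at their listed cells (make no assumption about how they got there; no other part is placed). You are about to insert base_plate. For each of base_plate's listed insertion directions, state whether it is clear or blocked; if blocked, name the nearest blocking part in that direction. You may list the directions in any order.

+y: ray from base_plate(0, 0) has no placed part ⇒ clear

+y: clear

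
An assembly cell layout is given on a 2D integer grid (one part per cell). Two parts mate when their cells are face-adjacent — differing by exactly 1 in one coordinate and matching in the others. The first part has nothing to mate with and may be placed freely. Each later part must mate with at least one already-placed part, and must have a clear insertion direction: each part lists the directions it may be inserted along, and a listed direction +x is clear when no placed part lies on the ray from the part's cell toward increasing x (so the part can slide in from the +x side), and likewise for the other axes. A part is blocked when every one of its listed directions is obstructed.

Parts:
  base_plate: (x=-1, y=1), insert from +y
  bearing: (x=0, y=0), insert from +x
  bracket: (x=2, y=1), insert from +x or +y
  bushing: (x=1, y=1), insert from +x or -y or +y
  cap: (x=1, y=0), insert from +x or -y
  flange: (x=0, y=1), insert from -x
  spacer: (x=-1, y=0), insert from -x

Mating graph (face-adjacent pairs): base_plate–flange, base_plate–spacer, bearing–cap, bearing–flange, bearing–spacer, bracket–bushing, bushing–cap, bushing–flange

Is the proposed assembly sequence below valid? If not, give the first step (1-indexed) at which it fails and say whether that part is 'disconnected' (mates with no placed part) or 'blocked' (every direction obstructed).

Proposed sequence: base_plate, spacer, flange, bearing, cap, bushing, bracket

1. base_plate@(-1, 1) [+y clear] — {base_plate}
2. spacer@(-1, 0) [-x clear] — {base_plate, spacer}
3. flange@(0, 1) — -x all obstructed ⇒ blocked

Invalid at step 3 (blocked)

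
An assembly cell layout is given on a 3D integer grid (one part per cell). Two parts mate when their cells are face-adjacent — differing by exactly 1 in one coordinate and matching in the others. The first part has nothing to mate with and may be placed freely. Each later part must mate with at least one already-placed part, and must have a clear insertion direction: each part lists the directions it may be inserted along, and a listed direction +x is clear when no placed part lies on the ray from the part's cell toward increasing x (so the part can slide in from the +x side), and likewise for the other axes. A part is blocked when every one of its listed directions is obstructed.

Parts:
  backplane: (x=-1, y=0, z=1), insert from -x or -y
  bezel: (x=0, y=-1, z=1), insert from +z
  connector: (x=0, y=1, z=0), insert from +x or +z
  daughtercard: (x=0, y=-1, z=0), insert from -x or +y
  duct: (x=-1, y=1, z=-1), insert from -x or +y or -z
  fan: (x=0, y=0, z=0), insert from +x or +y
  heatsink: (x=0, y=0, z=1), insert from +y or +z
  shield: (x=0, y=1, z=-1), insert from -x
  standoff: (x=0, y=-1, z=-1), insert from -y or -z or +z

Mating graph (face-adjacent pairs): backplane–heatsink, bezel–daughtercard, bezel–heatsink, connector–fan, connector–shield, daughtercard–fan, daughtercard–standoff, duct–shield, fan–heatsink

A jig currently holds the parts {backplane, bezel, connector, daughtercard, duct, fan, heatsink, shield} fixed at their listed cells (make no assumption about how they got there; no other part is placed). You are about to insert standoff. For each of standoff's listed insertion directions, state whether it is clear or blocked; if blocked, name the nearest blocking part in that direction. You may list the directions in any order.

-y: ray from standoff(0, -1, -1) has no placed part ⇒ clear
-z: ray from standoff(0, -1, -1) has no placed part ⇒ clear
+z: nearest on ray is daughtercard@(0, -1, 0) ⇒ blocked

+z: blocked by daughtercard; -y: clear; -z: clear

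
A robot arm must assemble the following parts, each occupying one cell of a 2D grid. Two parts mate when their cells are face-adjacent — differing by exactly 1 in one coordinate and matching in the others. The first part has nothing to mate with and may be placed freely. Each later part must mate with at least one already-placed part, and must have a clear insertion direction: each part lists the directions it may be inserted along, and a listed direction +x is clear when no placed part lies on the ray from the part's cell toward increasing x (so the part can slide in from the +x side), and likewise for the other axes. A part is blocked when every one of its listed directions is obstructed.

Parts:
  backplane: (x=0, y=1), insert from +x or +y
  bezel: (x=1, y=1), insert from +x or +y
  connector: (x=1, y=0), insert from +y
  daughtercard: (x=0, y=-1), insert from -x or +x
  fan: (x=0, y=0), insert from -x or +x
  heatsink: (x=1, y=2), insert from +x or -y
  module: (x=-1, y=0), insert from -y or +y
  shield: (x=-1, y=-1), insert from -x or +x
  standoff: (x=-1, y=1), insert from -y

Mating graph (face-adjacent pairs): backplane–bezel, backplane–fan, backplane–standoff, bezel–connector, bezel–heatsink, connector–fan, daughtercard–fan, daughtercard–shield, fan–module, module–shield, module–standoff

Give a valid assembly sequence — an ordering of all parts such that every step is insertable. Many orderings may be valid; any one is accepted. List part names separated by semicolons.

daughtercard; fan; connector; backplane; standoff; module; shield; bezel; heatsink

1. daughtercard@(0, -1) [-x clear] — {daughtercard}
2. fan@(0, 0) [-x clear] — {daughtercard, fan}
3. connector@(1, 0) [+y clear] — {connector, daughtercard, fan}
4. backplane@(0, 1) [+x clear] — {backplane, connector, daughtercard, fan}
5. standoff@(-1, 1) [-y clear] — {backplane, connector, daughtercard, fan, standoff}
6. module@(-1, 0) [-y clear] — {backplane, connector, daughtercard, fan, module, standoff}
7. shield@(-1, -1) [-x clear] — {backplane, connector, daughtercard, fan, module, shield, standoff}
8. bezel@(1, 1) [+x clear] — {backplane, bezel, connector, daughtercard, fan, module, shield, standoff}
9. heatsink@(1, 2) [+x clear] — {backplane, bezel, connector, daughtercard, fan, heatsink, module, shield, standoff}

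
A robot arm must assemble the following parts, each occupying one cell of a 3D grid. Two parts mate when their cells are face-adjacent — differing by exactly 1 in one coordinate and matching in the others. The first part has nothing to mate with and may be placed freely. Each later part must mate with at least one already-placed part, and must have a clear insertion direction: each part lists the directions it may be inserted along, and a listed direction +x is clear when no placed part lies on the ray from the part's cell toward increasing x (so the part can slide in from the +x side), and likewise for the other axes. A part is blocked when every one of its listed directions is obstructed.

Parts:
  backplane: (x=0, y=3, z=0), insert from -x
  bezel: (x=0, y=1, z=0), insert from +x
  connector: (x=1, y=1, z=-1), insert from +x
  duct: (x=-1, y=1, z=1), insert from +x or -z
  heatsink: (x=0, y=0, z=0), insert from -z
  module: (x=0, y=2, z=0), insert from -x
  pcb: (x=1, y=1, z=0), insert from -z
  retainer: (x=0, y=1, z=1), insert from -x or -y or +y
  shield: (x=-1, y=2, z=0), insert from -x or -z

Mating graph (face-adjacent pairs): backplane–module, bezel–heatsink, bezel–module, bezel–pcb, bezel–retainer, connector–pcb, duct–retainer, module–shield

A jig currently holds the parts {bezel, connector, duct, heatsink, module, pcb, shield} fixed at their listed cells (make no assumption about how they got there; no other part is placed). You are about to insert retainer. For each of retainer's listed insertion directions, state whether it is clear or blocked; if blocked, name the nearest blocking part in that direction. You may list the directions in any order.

+y: clear; -x: blocked by duct; -y: clear

-x: nearest on ray is duct@(-1, 1, 1) ⇒ blocked
-y: ray from retainer(0, 1, 1) has no placed part ⇒ clear
+y: ray from retainer(0, 1, 1) has no placed part ⇒ clear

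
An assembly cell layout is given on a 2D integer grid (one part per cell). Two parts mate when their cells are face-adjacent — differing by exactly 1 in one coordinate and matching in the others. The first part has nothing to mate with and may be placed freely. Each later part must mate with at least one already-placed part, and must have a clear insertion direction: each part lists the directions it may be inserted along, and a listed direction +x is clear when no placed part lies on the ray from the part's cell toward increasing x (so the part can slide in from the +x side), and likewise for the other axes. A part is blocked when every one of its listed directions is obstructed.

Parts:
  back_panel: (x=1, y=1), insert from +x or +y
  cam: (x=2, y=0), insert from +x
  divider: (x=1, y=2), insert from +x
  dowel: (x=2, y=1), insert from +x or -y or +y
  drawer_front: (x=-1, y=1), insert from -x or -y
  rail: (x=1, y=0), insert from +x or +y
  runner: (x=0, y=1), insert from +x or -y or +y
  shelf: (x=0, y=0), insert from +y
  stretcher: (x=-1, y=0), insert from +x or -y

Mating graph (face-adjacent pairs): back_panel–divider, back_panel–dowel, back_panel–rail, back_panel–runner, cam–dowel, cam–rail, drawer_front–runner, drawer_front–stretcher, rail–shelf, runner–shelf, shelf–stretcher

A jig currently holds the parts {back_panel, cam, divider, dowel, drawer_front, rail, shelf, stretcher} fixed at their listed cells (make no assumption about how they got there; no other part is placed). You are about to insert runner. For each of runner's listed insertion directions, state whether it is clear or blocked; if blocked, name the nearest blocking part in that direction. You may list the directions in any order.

+x: nearest on ray is back_panel@(1, 1) ⇒ blocked
-y: nearest on ray is shelf@(0, 0) ⇒ blocked
+y: ray from runner(0, 1) has no placed part ⇒ clear

+x: blocked by back_panel; +y: clear; -y: blocked by shelf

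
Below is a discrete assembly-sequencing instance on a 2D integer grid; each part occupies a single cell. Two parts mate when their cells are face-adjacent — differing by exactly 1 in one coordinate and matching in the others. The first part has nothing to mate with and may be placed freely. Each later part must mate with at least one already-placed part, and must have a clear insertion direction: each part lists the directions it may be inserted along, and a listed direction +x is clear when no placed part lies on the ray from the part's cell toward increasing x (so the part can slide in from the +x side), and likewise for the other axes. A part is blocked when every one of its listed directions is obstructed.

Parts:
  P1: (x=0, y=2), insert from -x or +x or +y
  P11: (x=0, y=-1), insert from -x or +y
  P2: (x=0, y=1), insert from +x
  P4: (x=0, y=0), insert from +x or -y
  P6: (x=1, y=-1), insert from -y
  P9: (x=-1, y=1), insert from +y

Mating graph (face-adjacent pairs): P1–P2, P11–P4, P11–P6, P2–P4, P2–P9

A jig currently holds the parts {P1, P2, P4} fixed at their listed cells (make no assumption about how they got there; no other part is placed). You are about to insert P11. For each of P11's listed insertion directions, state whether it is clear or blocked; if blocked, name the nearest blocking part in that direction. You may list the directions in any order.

-x: ray from P11(0, -1) has no placed part ⇒ clear
+y: nearest on ray is P4@(0, 0) ⇒ blocked

+y: blocked by P4; -x: clear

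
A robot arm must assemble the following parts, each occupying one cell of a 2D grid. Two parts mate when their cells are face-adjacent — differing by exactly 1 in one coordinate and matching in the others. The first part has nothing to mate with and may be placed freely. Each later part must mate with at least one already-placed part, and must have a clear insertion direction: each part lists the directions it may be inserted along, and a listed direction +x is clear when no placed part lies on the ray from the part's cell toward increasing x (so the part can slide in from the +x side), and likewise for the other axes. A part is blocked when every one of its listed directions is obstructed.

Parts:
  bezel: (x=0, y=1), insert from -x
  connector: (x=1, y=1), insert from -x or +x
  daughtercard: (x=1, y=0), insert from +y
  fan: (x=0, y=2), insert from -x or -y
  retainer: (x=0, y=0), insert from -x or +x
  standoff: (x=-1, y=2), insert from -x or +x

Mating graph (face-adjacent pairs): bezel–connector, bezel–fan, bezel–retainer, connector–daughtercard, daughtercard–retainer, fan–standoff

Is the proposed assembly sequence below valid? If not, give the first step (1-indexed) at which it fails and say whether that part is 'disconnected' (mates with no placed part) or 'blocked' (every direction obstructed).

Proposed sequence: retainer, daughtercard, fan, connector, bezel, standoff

1. retainer@(0, 0) [-x clear] — {retainer}
2. daughtercard@(1, 0) [+y clear] — {daughtercard, retainer}
3. fan@(0, 2) — no placed neighbour ⇒ disconnected

Invalid at step 3 (disconnected)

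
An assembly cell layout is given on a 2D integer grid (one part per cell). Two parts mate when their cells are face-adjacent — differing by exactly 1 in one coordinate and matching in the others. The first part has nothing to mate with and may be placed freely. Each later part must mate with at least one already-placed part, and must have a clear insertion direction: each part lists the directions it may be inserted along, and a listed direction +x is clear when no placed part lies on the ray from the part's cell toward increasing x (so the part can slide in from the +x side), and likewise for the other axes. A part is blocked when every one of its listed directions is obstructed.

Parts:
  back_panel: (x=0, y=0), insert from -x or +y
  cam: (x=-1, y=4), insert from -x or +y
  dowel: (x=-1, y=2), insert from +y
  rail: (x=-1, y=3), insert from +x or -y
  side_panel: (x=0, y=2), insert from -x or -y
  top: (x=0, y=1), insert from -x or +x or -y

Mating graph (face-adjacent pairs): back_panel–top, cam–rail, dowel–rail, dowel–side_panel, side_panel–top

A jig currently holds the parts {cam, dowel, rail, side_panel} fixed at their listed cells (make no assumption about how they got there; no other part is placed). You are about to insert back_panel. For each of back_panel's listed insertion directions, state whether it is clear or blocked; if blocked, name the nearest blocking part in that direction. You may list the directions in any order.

-x: ray from back_panel(0, 0) has no placed part ⇒ clear
+y: nearest on ray is side_panel@(0, 2) ⇒ blocked

+y: blocked by side_panel; -x: clear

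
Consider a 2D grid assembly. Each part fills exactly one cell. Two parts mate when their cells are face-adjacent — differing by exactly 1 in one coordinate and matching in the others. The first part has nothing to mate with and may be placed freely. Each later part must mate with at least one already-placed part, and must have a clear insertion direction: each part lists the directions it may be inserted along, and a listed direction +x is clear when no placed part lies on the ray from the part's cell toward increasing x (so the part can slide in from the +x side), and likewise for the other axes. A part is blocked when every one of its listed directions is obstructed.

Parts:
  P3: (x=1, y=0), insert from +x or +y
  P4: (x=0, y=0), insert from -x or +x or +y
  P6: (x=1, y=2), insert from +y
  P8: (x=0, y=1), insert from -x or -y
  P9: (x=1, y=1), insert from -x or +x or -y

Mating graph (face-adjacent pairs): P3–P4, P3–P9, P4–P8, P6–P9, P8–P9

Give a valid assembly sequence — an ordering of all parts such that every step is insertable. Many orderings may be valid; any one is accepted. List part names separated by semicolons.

1. P6@(1, 2) [+y clear] — {P6}
2. P9@(1, 1) [-x clear] — {P6, P9}
3. P8@(0, 1) [-x clear] — {P6, P8, P9}
4. P4@(0, 0) [-x clear] — {P4, P6, P8, P9}
5. P3@(1, 0) [+x clear] — {P3, P4, P6, P8, P9}

P6; P9; P8; P4; P3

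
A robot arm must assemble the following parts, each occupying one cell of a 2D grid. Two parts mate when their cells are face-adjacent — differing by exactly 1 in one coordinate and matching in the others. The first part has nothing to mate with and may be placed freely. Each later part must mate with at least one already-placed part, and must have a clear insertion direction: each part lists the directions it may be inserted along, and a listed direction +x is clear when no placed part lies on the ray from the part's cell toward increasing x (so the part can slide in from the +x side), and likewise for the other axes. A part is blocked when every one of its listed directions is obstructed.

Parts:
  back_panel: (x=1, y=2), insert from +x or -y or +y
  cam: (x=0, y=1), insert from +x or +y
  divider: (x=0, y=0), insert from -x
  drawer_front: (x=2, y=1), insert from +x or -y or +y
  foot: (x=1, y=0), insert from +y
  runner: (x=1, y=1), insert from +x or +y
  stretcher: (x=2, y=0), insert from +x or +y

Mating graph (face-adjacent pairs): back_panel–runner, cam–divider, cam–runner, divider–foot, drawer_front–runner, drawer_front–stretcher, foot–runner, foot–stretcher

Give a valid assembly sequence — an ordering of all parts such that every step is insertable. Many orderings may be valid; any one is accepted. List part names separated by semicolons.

1. divider@(0, 0) [-x clear] — {divider}
2. foot@(1, 0) [+y clear] — {divider, foot}
3. runner@(1, 1) [+x clear] — {divider, foot, runner}
4. drawer_front@(2, 1) [+x clear] — {divider, drawer_front, foot, runner}
5. stretcher@(2, 0) [+x clear] — {divider, drawer_front, foot, runner, stretcher}
6. back_panel@(1, 2) [+x clear] — {back_panel, divider, drawer_front, foot, runner, stretcher}
7. cam@(0, 1) [+y clear] — {back_panel, cam, divider, drawer_front, foot, runner, stretcher}

divider; foot; runner; drawer_front; stretcher; back_panel; cam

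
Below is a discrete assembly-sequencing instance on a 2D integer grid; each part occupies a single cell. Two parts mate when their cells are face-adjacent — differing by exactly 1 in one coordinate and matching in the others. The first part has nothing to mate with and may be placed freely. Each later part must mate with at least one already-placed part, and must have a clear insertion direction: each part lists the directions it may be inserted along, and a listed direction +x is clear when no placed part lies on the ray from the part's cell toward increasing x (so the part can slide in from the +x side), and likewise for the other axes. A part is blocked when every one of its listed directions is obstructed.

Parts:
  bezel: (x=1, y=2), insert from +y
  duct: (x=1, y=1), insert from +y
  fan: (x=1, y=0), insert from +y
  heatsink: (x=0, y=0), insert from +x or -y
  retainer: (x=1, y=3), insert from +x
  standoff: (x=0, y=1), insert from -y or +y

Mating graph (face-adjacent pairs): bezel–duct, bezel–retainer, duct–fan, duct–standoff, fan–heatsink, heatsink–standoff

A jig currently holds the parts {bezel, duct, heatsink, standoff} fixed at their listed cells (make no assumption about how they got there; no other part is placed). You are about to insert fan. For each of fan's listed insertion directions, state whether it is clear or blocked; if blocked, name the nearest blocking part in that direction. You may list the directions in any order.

+y: nearest on ray is duct@(1, 1) ⇒ blocked

+y: blocked by duct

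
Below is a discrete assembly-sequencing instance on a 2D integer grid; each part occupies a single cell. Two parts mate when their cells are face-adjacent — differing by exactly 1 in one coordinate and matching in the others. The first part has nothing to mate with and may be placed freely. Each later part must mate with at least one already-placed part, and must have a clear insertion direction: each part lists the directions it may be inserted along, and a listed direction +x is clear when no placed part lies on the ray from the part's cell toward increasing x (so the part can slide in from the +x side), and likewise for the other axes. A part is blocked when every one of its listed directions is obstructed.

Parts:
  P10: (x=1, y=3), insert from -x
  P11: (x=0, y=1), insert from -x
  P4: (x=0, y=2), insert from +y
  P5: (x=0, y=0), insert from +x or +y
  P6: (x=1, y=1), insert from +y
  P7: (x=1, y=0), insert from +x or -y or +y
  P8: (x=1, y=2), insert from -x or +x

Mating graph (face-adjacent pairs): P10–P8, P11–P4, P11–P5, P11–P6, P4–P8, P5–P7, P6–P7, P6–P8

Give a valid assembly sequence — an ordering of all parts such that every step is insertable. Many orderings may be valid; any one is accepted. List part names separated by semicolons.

P11; P5; P7; P4; P6; P8; P10

1. P11@(0, 1) [-x clear] — {P11}
2. P5@(0, 0) [+x clear] — {P11, P5}
3. P7@(1, 0) [+x clear] — {P11, P5, P7}
4. P4@(0, 2) [+y clear] — {P11, P4, P5, P7}
5. P6@(1, 1) [+y clear] — {P11, P4, P5, P6, P7}
6. P8@(1, 2) [+x clear] — {P11, P4, P5, P6, P7, P8}
7. P10@(1, 3) [-x clear] — {P10, P11, P4, P5, P6, P7, P8}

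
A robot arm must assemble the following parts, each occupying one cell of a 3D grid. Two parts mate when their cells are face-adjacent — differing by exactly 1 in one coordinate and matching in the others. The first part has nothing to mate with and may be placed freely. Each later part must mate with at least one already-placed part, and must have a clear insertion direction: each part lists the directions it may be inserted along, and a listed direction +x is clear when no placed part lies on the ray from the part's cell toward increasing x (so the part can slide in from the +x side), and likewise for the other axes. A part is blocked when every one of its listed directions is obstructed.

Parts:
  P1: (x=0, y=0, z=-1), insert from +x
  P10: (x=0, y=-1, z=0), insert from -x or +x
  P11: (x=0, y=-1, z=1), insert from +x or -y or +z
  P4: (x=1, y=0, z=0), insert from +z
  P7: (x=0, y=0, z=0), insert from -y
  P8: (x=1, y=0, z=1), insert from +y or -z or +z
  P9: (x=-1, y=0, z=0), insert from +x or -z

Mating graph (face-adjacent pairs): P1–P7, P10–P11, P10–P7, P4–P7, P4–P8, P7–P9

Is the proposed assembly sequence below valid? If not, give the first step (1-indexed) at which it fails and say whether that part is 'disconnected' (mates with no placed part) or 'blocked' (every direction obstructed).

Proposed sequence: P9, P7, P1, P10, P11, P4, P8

1. P9@(-1, 0, 0) [+x clear] — {P9}
2. P7@(0, 0, 0) [-y clear] — {P7, P9}
3. P1@(0, 0, -1) [+x clear] — {P1, P7, P9}
4. P10@(0, -1, 0) [-x clear] — {P1, P10, P7, P9}
5. P11@(0, -1, 1) [+x clear] — {P1, P10, P11, P7, P9}
6. P4@(1, 0, 0) [+z clear] — {P1, P10, P11, P4, P7, P9}
7. P8@(1, 0, 1) [+y clear] — {P1, P10, P11, P4, P7, P8, P9}

Valid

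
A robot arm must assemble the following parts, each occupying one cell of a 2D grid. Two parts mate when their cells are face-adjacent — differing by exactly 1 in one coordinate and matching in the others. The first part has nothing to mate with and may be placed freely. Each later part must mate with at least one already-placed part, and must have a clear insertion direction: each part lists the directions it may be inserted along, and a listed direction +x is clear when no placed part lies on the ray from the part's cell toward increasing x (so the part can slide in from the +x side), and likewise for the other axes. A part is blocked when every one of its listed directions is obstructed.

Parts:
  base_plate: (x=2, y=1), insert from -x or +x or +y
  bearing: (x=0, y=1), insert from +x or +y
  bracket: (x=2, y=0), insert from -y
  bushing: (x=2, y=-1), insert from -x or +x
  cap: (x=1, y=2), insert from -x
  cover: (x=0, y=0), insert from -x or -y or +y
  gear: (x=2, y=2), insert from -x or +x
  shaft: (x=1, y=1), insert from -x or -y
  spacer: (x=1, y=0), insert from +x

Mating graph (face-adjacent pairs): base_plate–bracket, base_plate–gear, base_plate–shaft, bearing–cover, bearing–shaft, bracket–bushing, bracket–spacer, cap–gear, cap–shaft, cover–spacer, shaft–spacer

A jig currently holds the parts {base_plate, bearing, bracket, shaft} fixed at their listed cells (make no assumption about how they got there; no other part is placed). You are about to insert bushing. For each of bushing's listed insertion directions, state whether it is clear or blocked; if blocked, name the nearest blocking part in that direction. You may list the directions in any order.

+x: clear; -x: clear

-x: ray from bushing(2, -1) has no placed part ⇒ clear
+x: ray from bushing(2, -1) has no placed part ⇒ clear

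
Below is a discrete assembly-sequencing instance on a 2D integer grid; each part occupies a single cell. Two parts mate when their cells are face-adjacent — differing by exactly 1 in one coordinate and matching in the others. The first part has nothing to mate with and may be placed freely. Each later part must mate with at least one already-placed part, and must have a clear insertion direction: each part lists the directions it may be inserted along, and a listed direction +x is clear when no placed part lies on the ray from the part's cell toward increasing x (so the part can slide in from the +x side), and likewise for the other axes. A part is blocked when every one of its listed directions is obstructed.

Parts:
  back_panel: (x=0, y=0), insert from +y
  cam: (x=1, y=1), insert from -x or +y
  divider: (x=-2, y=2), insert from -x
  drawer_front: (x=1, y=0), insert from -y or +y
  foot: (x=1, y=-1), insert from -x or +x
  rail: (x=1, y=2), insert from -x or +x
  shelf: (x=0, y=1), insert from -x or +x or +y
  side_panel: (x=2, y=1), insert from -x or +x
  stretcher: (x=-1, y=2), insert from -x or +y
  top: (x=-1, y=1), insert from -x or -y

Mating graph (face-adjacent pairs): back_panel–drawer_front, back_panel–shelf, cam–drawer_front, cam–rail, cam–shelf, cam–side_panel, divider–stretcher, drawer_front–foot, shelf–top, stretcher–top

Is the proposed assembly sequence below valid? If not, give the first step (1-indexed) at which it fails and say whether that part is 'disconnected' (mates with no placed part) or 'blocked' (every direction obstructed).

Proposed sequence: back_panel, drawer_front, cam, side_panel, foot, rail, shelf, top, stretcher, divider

Valid

1. back_panel@(0, 0) [+y clear] — {back_panel}
2. drawer_front@(1, 0) [-y clear] — {back_panel, drawer_front}
3. cam@(1, 1) [-x clear] — {back_panel, cam, drawer_front}
4. side_panel@(2, 1) [+x clear] — {back_panel, cam, drawer_front, side_panel}
5. foot@(1, -1) [-x clear] — {back_panel, cam, drawer_front, foot, side_panel}
6. rail@(1, 2) [-x clear] — {back_panel, cam, drawer_front, foot, rail, side_panel}
7. shelf@(0, 1) [-x clear] — {back_panel, cam, drawer_front, foot, rail, shelf, side_panel}
8. top@(-1, 1) [-x clear] — {back_panel, cam, drawer_front, foot, rail, shelf, side_panel, top}
9. stretcher@(-1, 2) [-x clear] — {back_panel, cam, drawer_front, foot, rail, shelf, side_panel, stretcher, top}
10. divider@(-2, 2) [-x clear] — {back_panel, cam, divider, drawer_front, foot, rail, shelf, side_panel, stretcher, top}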